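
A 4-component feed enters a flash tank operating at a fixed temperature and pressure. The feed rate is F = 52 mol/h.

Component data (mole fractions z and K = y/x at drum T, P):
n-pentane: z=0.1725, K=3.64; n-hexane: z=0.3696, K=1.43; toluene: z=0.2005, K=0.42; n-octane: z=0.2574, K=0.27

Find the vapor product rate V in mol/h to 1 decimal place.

V = 16.5 mol/h

Rachford–Rice: g(V/F) = Σ zᵢ(Kᵢ−1)/(1+V/F(Kᵢ−1)) = 0.
g(0) = ΣzᵢKᵢ − 1 = 0.3101 and g(1) = 1 − Σzᵢ/Kᵢ = -0.7366, so a root lies in (0, 1).
Newton iteration, V/F⁰ = 0.5:
  V/F = 0.5000: g = -0.13260, g' = -0.7436 → V/F = 0.3217
  V/F = 0.3217: g = -0.00266, g' = -0.7405 → V/F = 0.3181
Converged at V/F = 0.3181.
Then V = V/F·F = 0.3181·52 = 16.5 mol/h and L = F − V = 35.5 mol/h.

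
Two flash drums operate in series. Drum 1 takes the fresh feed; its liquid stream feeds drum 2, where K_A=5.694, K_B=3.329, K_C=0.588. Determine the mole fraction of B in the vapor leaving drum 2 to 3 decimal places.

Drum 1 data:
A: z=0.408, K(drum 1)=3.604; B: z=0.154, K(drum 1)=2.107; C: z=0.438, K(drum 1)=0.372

Drum 1:
Newton–Raphson from ψ₁ = 0.5:
  ψ₁ = 0.500: g = 0.1703, g' = -0.967 → ψ₁ = 0.676
  ψ₁ = 0.676: g = 0.0044, g' = -0.946 → ψ₁ = 0.681
Converged at ψ₁ = 0.681.
Drum-1 compositions:
  A: x = 0.147, y = 0.530
  B: x = 0.088, y = 0.185
  C: x = 0.765, y = 0.285
Drum-2 feed = drum-1 liquid: z₂ = (0.1472, 0.0878, 0.7650).
Drum 2:
Newton–Raphson from ψ₂ = 0.45:
  ψ₂ = 0.450: g = -0.0651, g' = -0.644 → ψ₂ = 0.349
  ψ₂ = 0.349: g = 0.0066, g' = -0.788 → ψ₂ = 0.357
Converged at ψ₂ = 0.357.
  A: x = 0.055, y = 0.313
  B: x = 0.048, y = 0.160
  C: x = 0.897, y = 0.528

y_B (drum 2) = 0.160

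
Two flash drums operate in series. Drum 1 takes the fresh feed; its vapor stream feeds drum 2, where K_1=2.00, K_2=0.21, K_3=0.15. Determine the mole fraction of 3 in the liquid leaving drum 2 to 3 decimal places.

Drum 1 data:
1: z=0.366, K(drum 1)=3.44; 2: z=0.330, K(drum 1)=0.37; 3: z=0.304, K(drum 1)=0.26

x_3 (drum 2) = 0.234

Drum 1:
Material balance + equilibrium reduce to Σ zᵢ(Kᵢ−1)/(1+ψ₁(Kᵢ−1)) = 0.
Check two-phase: ΣzᵢKᵢ = 1.460 > 1 and Σzᵢ/Kᵢ = 2.168 > 1, so g(0) = 0.460 > 0 and g(1) = -1.168 < 0.
Newton iteration, ψ₁⁰ = 0.5:
  ψ₁ = 0.500: g = -0.2583, g' = -1.141 → ψ₁ = 0.274
  ψ₁ = 0.274: g = 0.0023, g' = -1.237 → ψ₁ = 0.275
Converged at ψ₁ = 0.275.
Drum-1 compositions:
  1: x = 0.219, y = 0.753
  2: x = 0.399, y = 0.148
  3: x = 0.382, y = 0.099
Drum-2 feed = drum-1 vapor: z₂ = (0.7530, 0.1477, 0.0993).
Drum 2:
Newton–Raphson from ψ₂ = 0.5:
  ψ₂ = 0.500: g = 0.1623, g' = -0.804 → ψ₂ = 0.702
  ψ₂ = 0.702: g = -0.0289, g' = -1.166 → ψ₂ = 0.677
  ψ₂ = 0.677: g = -0.0009, g' = -1.092 → ψ₂ = 0.676
Converged at ψ₂ = 0.676.
  1: x = 0.449, y = 0.898
  2: x = 0.317, y = 0.067
  3: x = 0.234, y = 0.035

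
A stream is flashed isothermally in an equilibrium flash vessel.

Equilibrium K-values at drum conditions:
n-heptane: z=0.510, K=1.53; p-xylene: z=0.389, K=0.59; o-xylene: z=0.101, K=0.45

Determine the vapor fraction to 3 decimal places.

Let ψ = V/F and solve Σ zᵢ(Kᵢ−1)/(1+ψ(Kᵢ−1)) = 0.
g(0) = ΣzᵢKᵢ − 1 = 0.055 and g(1) = 1 − Σzᵢ/Kᵢ = -0.217, so a root lies in (0, 1).
Newton iteration, ψ⁰ = 0.64:
  ψ = 0.640: g = -0.1001, g' = -0.273 → ψ = 0.273
  ψ = 0.273: g = -0.0088, g' = -0.235 → ψ = 0.235
Converged at ψ = 0.235.

ψ = 0.235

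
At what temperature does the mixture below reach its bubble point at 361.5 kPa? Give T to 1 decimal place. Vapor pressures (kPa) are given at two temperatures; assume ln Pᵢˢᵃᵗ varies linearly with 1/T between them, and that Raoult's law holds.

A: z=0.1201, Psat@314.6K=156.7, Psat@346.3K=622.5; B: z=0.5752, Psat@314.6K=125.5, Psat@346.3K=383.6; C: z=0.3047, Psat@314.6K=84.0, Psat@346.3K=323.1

Bubble-point temperature: ΣzᵢPᵢˢᵃᵗ(T) = P. Interpolate ln Pᵢˢᵃᵗ = aᵢ + bᵢ/T.
  T = 314.6 K: ΣzᵢPᵢˢᵃᵗ = 116.60 kPa
  T = 346.3 K: ΣzᵢPᵢˢᵃᵗ = 393.86 kPa
  T = 330.5 K: ΣzᵢPᵢˢᵃᵗ = 220.67 kPa
  T = 338.4 K: ΣzᵢPᵢˢᵃᵗ = 296.69 kPa
  T = 342.4 K: ΣzᵢPᵢˢᵃᵗ = 342.98 kPa
  T = 344.4 K: ΣzᵢPᵢˢᵃᵗ = 368.33 kPa
Interpolating between 342.4 K and 344.4 K gives T ≈ 343.9 K.

T = 343.9 K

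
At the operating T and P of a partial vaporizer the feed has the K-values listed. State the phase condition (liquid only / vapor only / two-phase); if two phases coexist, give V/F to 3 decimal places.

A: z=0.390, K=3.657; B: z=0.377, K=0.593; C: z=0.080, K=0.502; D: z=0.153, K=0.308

ΣzᵢKᵢ = 1.737; Σzᵢ/Kᵢ = 1.399.
Both exceed 1, so a two-phase solution exists.
Rachford–Rice: g(ψ) = Σ zᵢ(Kᵢ−1)/(1+ψ(Kᵢ−1)) = 0.
Iterate (Newton) starting at ψ = 0.32:
  ψ = 0.320: g = 0.2003, g' = -1.036 → ψ = 0.513
  ψ = 0.513: g = 0.0267, g' = -0.805 → ψ = 0.546
  ψ = 0.546: g = 0.0003, g' = -0.788 → ψ = 0.547
Converged at ψ = 0.547.

two-phase, V/F = 0.547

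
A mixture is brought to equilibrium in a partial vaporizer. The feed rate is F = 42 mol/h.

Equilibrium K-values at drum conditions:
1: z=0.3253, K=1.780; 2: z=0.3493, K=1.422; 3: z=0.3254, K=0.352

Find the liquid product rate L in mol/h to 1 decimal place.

L = 21.7 mol/h

Let ψ = V/F and solve Σ zᵢ(Kᵢ−1)/(1+ψ(Kᵢ−1)) = 0.
Feasibility: ΣzᵢKᵢ = 1.1903, Σzᵢ/Kᵢ = 1.3528 — both > 1, two phases present.
Newton–Raphson from ψ = 0.59:
  ψ = 0.5900: g = -0.04959, g' = -0.4908 → ψ = 0.4890
  ψ = 0.4890: g = -0.00279, g' = -0.4392 → ψ = 0.4826
Converged at ψ = 0.4826.
Then V = ψ·F = 0.4826·42 = 20.3 mol/h and L = F − V = 21.7 mol/h.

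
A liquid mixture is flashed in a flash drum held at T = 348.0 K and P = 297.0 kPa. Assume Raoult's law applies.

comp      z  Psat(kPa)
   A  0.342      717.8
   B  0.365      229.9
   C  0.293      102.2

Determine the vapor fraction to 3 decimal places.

ψ = 0.322

Raoult's law: Kᵢ = Pᵢˢᵃᵗ/P = Pᵢˢᵃᵗ/297.0.
  K_A = 717.8/297.0 = 2.41684, K_B = 229.9/297.0 = 0.77407, K_C = 102.2/297.0 = 0.34411
Material balance + equilibrium reduce to Σ zᵢ(Kᵢ−1)/(1+ψ(Kᵢ−1)) = 0.
Check two-phase: ΣzᵢKᵢ = 1.210 > 1 and Σzᵢ/Kᵢ = 1.465 > 1, so g(0) = 0.210 > 0 and g(1) = -0.465 < 0.
Iterate (Newton) starting at ψ = 0.5:
  ψ = 0.500: g = -0.0953, g' = -0.538 → ψ = 0.323
  ψ = 0.323: g = -0.0003, g' = -0.548 → ψ = 0.322
Converged at ψ = 0.322.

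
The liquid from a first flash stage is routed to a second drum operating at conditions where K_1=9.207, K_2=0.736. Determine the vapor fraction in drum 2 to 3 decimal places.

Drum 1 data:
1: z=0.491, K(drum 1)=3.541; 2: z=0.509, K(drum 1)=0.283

V/F (drum 2) = 0.739

Drum 1:
Let ψ₁ = V/F and solve Σ zᵢ(Kᵢ−1)/(1+ψ₁(Kᵢ−1)) = 0.
Check two-phase: ΣzᵢKᵢ = 1.883 > 1 and Σzᵢ/Kᵢ = 1.937 > 1, so g(0) = 0.883 > 0 and g(1) = -0.937 < 0.
Newton iteration, ψ₁⁰ = 0.5:
  ψ₁ = 0.500: g = -0.0194, g' = -1.251 → ψ₁ = 0.484
Converged at ψ₁ = 0.484.
Drum-1 compositions:
  1: x = 0.220, y = 0.779
  2: x = 0.780, y = 0.221
Drum-2 feed = drum-1 liquid: z₂ = (0.2201, 0.7799).
Drum 2:
Material balance + equilibrium reduce to Σ zᵢ(Kᵢ−1)/(1+ψ₂(Kᵢ−1)) = 0.
Feasibility: ΣzᵢKᵢ = 2.600, Σzᵢ/Kᵢ = 1.084 — both > 1, two phases present.
Binary case is linear: z₁(K₁−1)(1+ψ₂(K₂−1)) + z₂(K₂−1)(1+ψ₂(K₁−1)) = 0
⇒ ψ₂ = [z₁(K₁−1)+z₂(K₂−1)] / [−(K₁−1)(K₂−1)] = 1.6002/2.1666 = 0.739
  1: x = 0.031, y = 0.287
  2: x = 0.969, y = 0.713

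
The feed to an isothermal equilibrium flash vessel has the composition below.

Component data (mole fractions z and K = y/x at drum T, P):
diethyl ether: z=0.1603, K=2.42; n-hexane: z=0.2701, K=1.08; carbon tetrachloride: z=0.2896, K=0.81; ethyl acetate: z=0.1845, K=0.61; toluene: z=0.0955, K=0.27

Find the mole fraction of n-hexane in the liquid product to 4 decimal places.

Rachford–Rice: g(V/F) = Σ zᵢ(Kᵢ−1)/(1+V/F(Kᵢ−1)) = 0.
g(0) = ΣzᵢKᵢ − 1 = 0.0525 and g(1) = 1 − Σzᵢ/Kᵢ = -0.3300, so a root lies in (0, 1).
Iterate (Newton) starting at V/F = 0.5:
  V/F = 0.5000: g = -0.10608, g' = -0.2944 → V/F = 0.1397
  V/F = 0.1397: g = 0.00106, g' = -0.3323 → V/F = 0.1429
Converged at V/F = 0.1429.
Compositions from xᵢ = zᵢ/(1+V/F(Kᵢ−1)), yᵢ = Kᵢxᵢ:
  diethyl ether: x = 0.1333, y = 0.3225
  n-hexane: x = 0.2670, y = 0.2884
  carbon tetrachloride: x = 0.2977, y = 0.2411
  ethyl acetate: x = 0.1954, y = 0.1192
  toluene: x = 0.1066, y = 0.0288

x_n-hexane = 0.2670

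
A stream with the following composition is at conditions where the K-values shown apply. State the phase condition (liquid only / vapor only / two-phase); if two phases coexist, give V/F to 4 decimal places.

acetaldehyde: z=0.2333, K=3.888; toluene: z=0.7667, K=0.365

two-phase, V/F = 0.1019

ΣzᵢKᵢ = 1.1869; Σzᵢ/Kᵢ = 2.1606.
Both exceed 1, so a two-phase solution exists.
Rachford–Rice: g(ψ) = Σ zᵢ(Kᵢ−1)/(1+ψ(Kᵢ−1)) = 0.
Binary case is linear: z₁(K₁−1)(1+ψ(K₂−1)) + z₂(K₂−1)(1+ψ(K₁−1)) = 0
⇒ ψ = [z₁(K₁−1)+z₂(K₂−1)] / [−(K₁−1)(K₂−1)] = 0.18692/1.83388 = 0.1019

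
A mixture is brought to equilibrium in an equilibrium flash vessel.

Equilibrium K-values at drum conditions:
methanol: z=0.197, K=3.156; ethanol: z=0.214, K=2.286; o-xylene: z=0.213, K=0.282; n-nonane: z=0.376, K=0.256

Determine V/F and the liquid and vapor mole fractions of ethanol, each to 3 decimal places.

Newton–Raphson from V/F = 0.5:
  V/F = 0.500: g = -0.3121, g' = -1.138 → V/F = 0.226
  V/F = 0.226: g = -0.0198, g' = -1.084 → V/F = 0.208
Converged at V/F = 0.208.
Compositions from xᵢ = zᵢ/(1+V/F(Kᵢ−1)), yᵢ = Kᵢxᵢ:
  methanol: x = 0.136, y = 0.429
  ethanol: x = 0.169, y = 0.386
  o-xylene: x = 0.250, y = 0.071
  n-nonane: x = 0.445, y = 0.114

V/F = 0.208, x_ethanol = 0.169, y_ethanol = 0.386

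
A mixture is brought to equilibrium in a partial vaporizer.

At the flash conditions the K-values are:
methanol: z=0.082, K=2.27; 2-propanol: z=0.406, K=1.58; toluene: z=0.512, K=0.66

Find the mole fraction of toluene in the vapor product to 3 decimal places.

y_toluene = 0.438

Material balance + equilibrium reduce to Σ zᵢ(Kᵢ−1)/(1+ψ(Kᵢ−1)) = 0.
g(0) = ΣzᵢKᵢ − 1 = 0.166 and g(1) = 1 − Σzᵢ/Kᵢ = -0.069, so a root lies in (0, 1).
Iterate (Newton) starting at ψ = 0.5:
  ψ = 0.500: g = 0.0365, g' = -0.217 → ψ = 0.668
  ψ = 0.668: g = 0.0009, g' = -0.209 → ψ = 0.672
Converged at ψ = 0.672.
Compositions from xᵢ = zᵢ/(1+ψ(Kᵢ−1)), yᵢ = Kᵢxᵢ:
  methanol: x = 0.044, y = 0.100
  2-propanol: x = 0.292, y = 0.462
  toluene: x = 0.664, y = 0.438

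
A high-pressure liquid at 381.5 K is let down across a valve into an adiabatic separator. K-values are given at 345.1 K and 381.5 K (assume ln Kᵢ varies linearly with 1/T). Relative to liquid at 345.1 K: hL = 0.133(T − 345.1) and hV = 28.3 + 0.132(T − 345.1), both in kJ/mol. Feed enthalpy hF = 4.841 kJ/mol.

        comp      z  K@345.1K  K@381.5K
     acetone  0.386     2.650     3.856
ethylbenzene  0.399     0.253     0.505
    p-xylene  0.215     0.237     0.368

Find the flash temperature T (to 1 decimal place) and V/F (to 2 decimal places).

Adiabatic flash: solve Rachford–Rice at each trial T, then check hF = ψ·hV(T) + (1−ψ)·hL(T).
  T = 345.1 K: K = (2.650, 0.253, 0.237), RR gives ψ = 0.141, H_out = 3.983 kJ/mol
  T = 381.5 K: K = (3.856, 0.505, 0.368), RR gives ψ = 0.492, H_out = 18.749 kJ/mol
  T = 363.3 K: K = (3.227, 0.364, 0.299), RR gives ψ = 0.310, H_out = 11.176 kJ/mol
  T = 354.2 K: K = (2.932, 0.305, 0.267), RR gives ψ = 0.227, H_out = 7.628 kJ/mol
  T = 349.6 K: K = (2.788, 0.278, 0.251), RR gives ψ = 0.184, H_out = 5.811 kJ/mol
  T = 347.4 K: K = (2.720, 0.265, 0.244), RR gives ψ = 0.163, H_out = 4.925 kJ/mol
Linear interpolation between T = 345.1 (H_out = 3.983) and T = 347.4 (H_out = 4.925) on hF = 4.841 gives T ≈ 347.2 K, at which ψ = 0.16.

T = 347.2 K, V/F = 0.16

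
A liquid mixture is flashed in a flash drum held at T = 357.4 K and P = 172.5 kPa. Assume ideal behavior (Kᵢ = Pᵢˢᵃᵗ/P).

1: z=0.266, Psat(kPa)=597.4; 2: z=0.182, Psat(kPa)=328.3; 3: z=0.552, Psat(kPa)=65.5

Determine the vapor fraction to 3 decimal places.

ψ = 0.395

Raoult's law: Kᵢ = Pᵢˢᵃᵗ/P = Pᵢˢᵃᵗ/172.5.
  K_1 = 597.4/172.5 = 3.46319, K_2 = 328.3/172.5 = 1.90319, K_3 = 65.5/172.5 = 0.37971
Newton iteration, ψ⁰ = 0.5:
  ψ = 0.500: g = -0.0895, g' = -0.841 → ψ = 0.394
  ψ = 0.394: g = 0.0010, g' = -0.869 → ψ = 0.395
Converged at ψ = 0.395.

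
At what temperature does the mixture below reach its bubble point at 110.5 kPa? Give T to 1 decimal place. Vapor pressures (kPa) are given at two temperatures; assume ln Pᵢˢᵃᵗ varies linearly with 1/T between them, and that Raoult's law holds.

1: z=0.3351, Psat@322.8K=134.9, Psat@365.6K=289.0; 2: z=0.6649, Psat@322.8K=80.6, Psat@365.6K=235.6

T = 327.4 K

Bubble-point temperature: ΣzᵢPᵢˢᵃᵗ(T) = P. Interpolate ln Pᵢˢᵃᵗ = aᵢ + bᵢ/T.
  T = 322.8 K: ΣzᵢPᵢˢᵃᵗ = 98.80 kPa
  T = 365.6 K: ΣzᵢPᵢˢᵃᵗ = 253.49 kPa
  T = 344.2 K: ΣzᵢPᵢˢᵃᵗ = 162.48 kPa
  T = 333.5 K: ΣzᵢPᵢˢᵃᵗ = 127.61 kPa
  T = 328.1 K: ΣzᵢPᵢˢᵃᵗ = 112.36 kPa
  T = 325.5 K: ΣzᵢPᵢˢᵃᵗ = 105.54 kPa
Interpolating between 325.5 K and 328.1 K gives T ≈ 327.4 K.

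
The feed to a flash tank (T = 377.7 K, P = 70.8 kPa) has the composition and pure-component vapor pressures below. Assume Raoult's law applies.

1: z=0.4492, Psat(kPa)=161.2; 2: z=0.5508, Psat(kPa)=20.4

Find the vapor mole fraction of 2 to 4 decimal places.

y_2 = 0.1850

Raoult's law: Kᵢ = Pᵢˢᵃᵗ/P = Pᵢˢᵃᵗ/70.8.
  K_1 = 161.2/70.8 = 2.276836, K_2 = 20.4/70.8 = 0.288136
Rachford–Rice: g(ψ) = Σ zᵢ(Kᵢ−1)/(1+ψ(Kᵢ−1)) = 0.
Check two-phase: ΣzᵢKᵢ = 1.1815 > 1 and Σzᵢ/Kᵢ = 2.1089 > 1, so g(0) = 0.1815 > 0 and g(1) = -1.1089 < 0.
Binary case is linear: z₁(K₁−1)(1+ψ(K₂−1)) + z₂(K₂−1)(1+ψ(K₁−1)) = 0
⇒ ψ = [z₁(K₁−1)+z₂(K₂−1)] / [−(K₁−1)(K₂−1)] = 0.18146/0.90893 = 0.1996
Compositions from xᵢ = zᵢ/(1+ψ(Kᵢ−1)), yᵢ = Kᵢxᵢ:
  1: x = 0.3580, y = 0.8150
  2: x = 0.6420, y = 0.1850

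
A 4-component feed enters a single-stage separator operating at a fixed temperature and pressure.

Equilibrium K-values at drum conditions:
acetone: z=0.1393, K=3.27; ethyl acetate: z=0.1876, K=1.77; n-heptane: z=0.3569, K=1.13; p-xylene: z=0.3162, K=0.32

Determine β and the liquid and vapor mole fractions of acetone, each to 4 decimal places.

Rachford–Rice: g(β) = Σ zᵢ(Kᵢ−1)/(1+β(Kᵢ−1)) = 0.
Check two-phase: ΣzᵢKᵢ = 1.2920 > 1 and Σzᵢ/Kᵢ = 1.4526 > 1, so g(0) = 0.2920 > 0 and g(1) = -0.4526 < 0.
Iterate (Newton) starting at β = 0.5:
  β = 0.5000: g = -0.02981, g' = -0.5564 → β = 0.4464
  β = 0.4464: g = -0.00033, g' = -0.5455 → β = 0.4458
Converged at β = 0.4458.
Compositions from xᵢ = zᵢ/(1+β(Kᵢ−1)), yᵢ = Kᵢxᵢ:
  acetone: x = 0.0692, y = 0.2264
  ethyl acetate: x = 0.1397, y = 0.2472
  n-heptane: x = 0.3373, y = 0.3812
  p-xylene: x = 0.4538, y = 0.1452

β = 0.4458, x_acetone = 0.0692, y_acetone = 0.2264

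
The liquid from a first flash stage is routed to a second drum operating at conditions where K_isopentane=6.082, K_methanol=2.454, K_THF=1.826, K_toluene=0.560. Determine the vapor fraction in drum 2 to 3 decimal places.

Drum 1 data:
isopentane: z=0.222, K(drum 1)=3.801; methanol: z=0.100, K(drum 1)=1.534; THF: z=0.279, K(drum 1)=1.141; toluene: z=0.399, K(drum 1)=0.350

V/F (drum 2) = 0.604

Drum 1:
Material balance + equilibrium reduce to Σ zᵢ(Kᵢ−1)/(1+ψ₁(Kᵢ−1)) = 0.
Feasibility: ΣzᵢKᵢ = 1.455, Σzᵢ/Kᵢ = 1.508 — both > 1, two phases present.
Newton–Raphson from ψ₁ = 0.57:
  ψ₁ = 0.570: g = -0.0952, g' = -0.705 → ψ₁ = 0.435
  ψ₁ = 0.435: g = -0.0009, g' = -0.705 → ψ₁ = 0.434
Converged at ψ₁ = 0.434.
Drum-1 compositions:
  isopentane: x = 0.100, y = 0.381
  methanol: x = 0.081, y = 0.125
  THF: x = 0.263, y = 0.300
  toluene: x = 0.556, y = 0.194
Drum-2 feed = drum-1 liquid: z₂ = (0.1002, 0.0812, 0.2629, 0.5557).
Drum 2:
Iterate (Newton) starting at ψ₂ = 0.5:
  ψ₂ = 0.500: g = 0.0525, g' = -0.531 → ψ₂ = 0.599
  ψ₂ = 0.599: g = 0.0024, g' = -0.486 → ψ₂ = 0.604
Converged at ψ₂ = 0.604.
  isopentane: x = 0.025, y = 0.150
  methanol: x = 0.043, y = 0.106
  THF: x = 0.175, y = 0.320
  toluene: x = 0.757, y = 0.424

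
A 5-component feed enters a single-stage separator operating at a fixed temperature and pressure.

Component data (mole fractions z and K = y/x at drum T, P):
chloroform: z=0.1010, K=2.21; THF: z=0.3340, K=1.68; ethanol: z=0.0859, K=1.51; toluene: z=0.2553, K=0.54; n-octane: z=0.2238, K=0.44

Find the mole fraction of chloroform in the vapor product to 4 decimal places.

y_chloroform = 0.1531

Newton iteration, ψ⁰ = 0.5:
  ψ = 0.5000: g = -0.04604, g' = -0.3841 → ψ = 0.3801
  ψ = 0.3801: g = -0.00068, g' = -0.3752 → ψ = 0.3783
Converged at ψ = 0.3783.
Compositions from xᵢ = zᵢ/(1+ψ(Kᵢ−1)), yᵢ = Kᵢxᵢ:
  chloroform: x = 0.0693, y = 0.1531
  THF: x = 0.2657, y = 0.4463
  ethanol: x = 0.0720, y = 0.1087
  toluene: x = 0.3091, y = 0.1669
  n-octane: x = 0.2840, y = 0.1249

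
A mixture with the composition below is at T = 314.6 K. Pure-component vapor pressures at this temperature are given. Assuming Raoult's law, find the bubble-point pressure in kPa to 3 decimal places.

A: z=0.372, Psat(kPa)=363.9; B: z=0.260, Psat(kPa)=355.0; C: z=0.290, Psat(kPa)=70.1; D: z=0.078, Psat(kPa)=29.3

At the bubble point ψ → 0, so ΣzᵢKᵢ = 1 with Kᵢ = Pᵢˢᵃᵗ/P ⇒ P = ΣzᵢPᵢˢᵃᵗ.
P = 0.372·363.9 + 0.260·355.0 + 0.290·70.1 + 0.078·29.3 = 250.285 kPa

Pbub = 250.285 kPa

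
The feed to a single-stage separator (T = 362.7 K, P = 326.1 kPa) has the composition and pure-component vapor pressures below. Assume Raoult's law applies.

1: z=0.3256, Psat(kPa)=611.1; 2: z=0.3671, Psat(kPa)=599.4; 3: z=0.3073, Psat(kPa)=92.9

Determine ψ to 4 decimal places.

Raoult's law: Kᵢ = Pᵢˢᵃᵗ/P = Pᵢˢᵃᵗ/326.1.
  K_1 = 611.1/326.1 = 1.873965, K_2 = 599.4/326.1 = 1.838086, K_3 = 92.9/326.1 = 0.284882
Rachford–Rice: g(ψ) = Σ zᵢ(Kᵢ−1)/(1+ψ(Kᵢ−1)) = 0.
Check two-phase: ΣzᵢKᵢ = 1.3725 > 1 and Σzᵢ/Kᵢ = 1.4522 > 1, so g(0) = 0.3725 > 0 and g(1) = -0.4522 < 0.
Iterate (Newton) starting at ψ = 0.5:
  ψ = 0.5000: g = 0.07277, g' = -0.6292 → ψ = 0.6157
  ψ = 0.6157: g = -0.00464, g' = -0.7189 → ψ = 0.6092
Converged at ψ = 0.6092.

ψ = 0.6092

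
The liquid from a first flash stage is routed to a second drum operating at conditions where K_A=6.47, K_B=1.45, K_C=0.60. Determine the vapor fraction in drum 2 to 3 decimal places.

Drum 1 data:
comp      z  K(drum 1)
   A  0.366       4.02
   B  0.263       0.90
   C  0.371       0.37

V/F (drum 2) = 0.504

Drum 1:
Rachford–Rice: g(ψ₁) = Σ zᵢ(Kᵢ−1)/(1+ψ₁(Kᵢ−1)) = 0.
g(0) = ΣzᵢKᵢ − 1 = 0.845 and g(1) = 1 − Σzᵢ/Kᵢ = -0.386, so a root lies in (0, 1).
Newton–Raphson from ψ₁ = 0.5:
  ψ₁ = 0.500: g = 0.0715, g' = -0.847 → ψ₁ = 0.584
  ψ₁ = 0.584: g = 0.0019, g' = -0.808 → ψ₁ = 0.587
Converged at ψ₁ = 0.587.
Drum-1 compositions:
  A: x = 0.132, y = 0.531
  B: x = 0.279, y = 0.251
  C: x = 0.589, y = 0.218
Drum-2 feed = drum-1 liquid: z₂ = (0.1320, 0.2794, 0.5886).
Drum 2:
Let ψ₂ = V/F and solve Σ zᵢ(Kᵢ−1)/(1+ψ₂(Kᵢ−1)) = 0.
Feasibility: ΣzᵢKᵢ = 1.613, Σzᵢ/Kᵢ = 1.194 — both > 1, two phases present.
Newton iteration, ψ₂⁰ = 0.5:
  ψ₂ = 0.500: g = 0.0017, g' = -0.468 → ψ₂ = 0.504
Converged at ψ₂ = 0.504.
  A: x = 0.035, y = 0.227
  B: x = 0.228, y = 0.330
  C: x = 0.737, y = 0.442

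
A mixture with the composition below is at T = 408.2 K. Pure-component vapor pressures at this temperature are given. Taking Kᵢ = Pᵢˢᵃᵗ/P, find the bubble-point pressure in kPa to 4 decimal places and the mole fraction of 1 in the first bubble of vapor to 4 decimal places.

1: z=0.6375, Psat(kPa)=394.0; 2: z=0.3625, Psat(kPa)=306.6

At the bubble point ψ → 0, so ΣzᵢKᵢ = 1 with Kᵢ = Pᵢˢᵃᵗ/P ⇒ P = ΣzᵢPᵢˢᵃᵗ.
P = 0.6375·394.0 + 0.3625·306.6 = 362.3175 kPa
yᵢ = zᵢPᵢˢᵃᵗ/P ⇒ y_1 = 0.6375·394.0/362.3175 = 0.6932

Pbub = 362.3175 kPa, y_1 = 0.6932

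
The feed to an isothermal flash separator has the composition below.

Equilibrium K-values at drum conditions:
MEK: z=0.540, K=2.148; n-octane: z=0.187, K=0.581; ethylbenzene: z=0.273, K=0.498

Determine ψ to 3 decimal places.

Newton–Raphson from ψ = 0.5:
  ψ = 0.500: g = 0.1118, g' = -0.462 → ψ = 0.742
  ψ = 0.742: g = 0.0028, g' = -0.451 → ψ = 0.748
Converged at ψ = 0.748.

ψ = 0.748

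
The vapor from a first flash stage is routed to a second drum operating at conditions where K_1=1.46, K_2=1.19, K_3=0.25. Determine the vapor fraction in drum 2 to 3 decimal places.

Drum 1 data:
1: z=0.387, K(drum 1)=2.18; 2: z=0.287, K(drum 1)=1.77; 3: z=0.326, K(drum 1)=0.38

V/F (drum 2) = 0.339

Drum 1:
Rachford–Rice: g(ψ₁) = Σ zᵢ(Kᵢ−1)/(1+ψ₁(Kᵢ−1)) = 0.
Feasibility: ΣzᵢKᵢ = 1.476, Σzᵢ/Kᵢ = 1.198 — both > 1, two phases present.
Newton iteration, ψ₁⁰ = 0.5:
  ψ₁ = 0.500: g = 0.1538, g' = -0.565 → ψ₁ = 0.772
  ψ₁ = 0.772: g = -0.0103, g' = -0.676 → ψ₁ = 0.757
Converged at ψ₁ = 0.757.
Drum-1 compositions:
  1: x = 0.204, y = 0.446
  2: x = 0.181, y = 0.321
  3: x = 0.614, y = 0.233
Drum-2 feed = drum-1 vapor: z₂ = (0.4456, 0.3209, 0.2334).
Drum 2:
Rachford–Rice: g(ψ₂) = Σ zᵢ(Kᵢ−1)/(1+ψ₂(Kᵢ−1)) = 0.
Feasibility: ΣzᵢKᵢ = 1.091, Σzᵢ/Kᵢ = 1.509 — both > 1, two phases present.
Newton iteration, ψ₂⁰ = 0.57:
  ψ₂ = 0.570: g = -0.0884, g' = -0.469 → ψ₂ = 0.382
  ψ₂ = 0.382: g = -0.0140, g' = -0.336 → ψ₂ = 0.340
  ψ₂ = 0.340: g = -0.0004, g' = -0.317 → ψ₂ = 0.339
Converged at ψ₂ = 0.339.
  1: x = 0.386, y = 0.563
  2: x = 0.302, y = 0.359
  3: x = 0.313, y = 0.078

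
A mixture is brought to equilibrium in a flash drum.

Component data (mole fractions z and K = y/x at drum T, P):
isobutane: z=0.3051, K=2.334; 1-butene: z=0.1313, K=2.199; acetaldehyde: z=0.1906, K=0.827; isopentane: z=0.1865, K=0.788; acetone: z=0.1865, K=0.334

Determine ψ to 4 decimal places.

Newton iteration, ψ⁰ = 0.5:
  ψ = 0.5000: g = 0.07603, g' = -0.4724 → ψ = 0.6609
  ψ = 0.6609: g = -0.00097, g' = -0.4947 → ψ = 0.6590
Converged at ψ = 0.6590.

ψ = 0.6590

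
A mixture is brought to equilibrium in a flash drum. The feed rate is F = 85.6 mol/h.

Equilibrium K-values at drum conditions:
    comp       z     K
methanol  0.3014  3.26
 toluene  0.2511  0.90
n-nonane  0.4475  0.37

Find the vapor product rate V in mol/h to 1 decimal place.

Newton–Raphson from ψ = 0.5:
  ψ = 0.5000: g = -0.11821, g' = -0.7206 → ψ = 0.3360
  ψ = 0.3360: g = 0.00358, g' = -0.7859 → ψ = 0.3405
Converged at ψ = 0.3405.
Then V = ψ·F = 0.3405·85.6 = 29.1 mol/h and L = F − V = 56.5 mol/h.

V = 29.1 mol/h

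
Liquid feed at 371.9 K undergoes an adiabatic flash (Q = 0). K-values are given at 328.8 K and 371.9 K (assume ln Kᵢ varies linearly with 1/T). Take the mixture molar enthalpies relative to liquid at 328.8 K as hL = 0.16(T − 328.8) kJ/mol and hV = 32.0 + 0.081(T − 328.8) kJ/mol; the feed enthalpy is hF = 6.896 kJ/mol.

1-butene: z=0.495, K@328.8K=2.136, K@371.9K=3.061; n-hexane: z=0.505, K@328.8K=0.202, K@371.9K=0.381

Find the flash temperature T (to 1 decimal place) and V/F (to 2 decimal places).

T = 331.5 K, V/F = 0.20

Adiabatic flash: solve Rachford–Rice at each trial T, then check hF = ψ·hV(T) + (1−ψ)·hL(T).
  T = 328.8 K: K = (2.136, 0.202), RR gives ψ = 0.176, H_out = 5.624 kJ/mol
  T = 371.9 K: K = (3.061, 0.381), RR gives ψ = 0.555, H_out = 22.756 kJ/mol
  T = 350.4 K: K = (2.587, 0.283), RR gives ψ = 0.372, H_out = 14.730 kJ/mol
  T = 339.6 K: K = (2.358, 0.240), RR gives ψ = 0.280, H_out = 10.440 kJ/mol
  T = 334.2 K: K = (2.246, 0.221), RR gives ψ = 0.230, H_out = 8.121 kJ/mol
  T = 331.5 K: K = (2.191, 0.211), RR gives ψ = 0.203, H_out = 6.898 kJ/mol
  T = 330.1 K: K = (2.162, 0.206), RR gives ψ = 0.189, H_out = 6.245 kJ/mol
Linear interpolation between T = 330.1 (H_out = 6.245) and T = 331.5 (H_out = 6.898) on hF = 6.896 gives T ≈ 331.5 K, at which ψ = 0.20.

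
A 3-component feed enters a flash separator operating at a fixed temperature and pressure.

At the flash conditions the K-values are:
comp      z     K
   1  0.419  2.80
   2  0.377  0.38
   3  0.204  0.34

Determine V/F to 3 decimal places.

V/F = 0.338

Rachford–Rice: g(V/F) = Σ zᵢ(Kᵢ−1)/(1+V/F(Kᵢ−1)) = 0.
Check two-phase: ΣzᵢKᵢ = 1.386 > 1 and Σzᵢ/Kᵢ = 1.742 > 1, so g(0) = 0.386 > 0 and g(1) = -0.742 < 0.
Newton–Raphson from V/F = 0.5:
  V/F = 0.500: g = -0.1428, g' = -0.878 → V/F = 0.337
  V/F = 0.337: g = 0.0004, g' = -0.904 → V/F = 0.338
Converged at V/F = 0.338.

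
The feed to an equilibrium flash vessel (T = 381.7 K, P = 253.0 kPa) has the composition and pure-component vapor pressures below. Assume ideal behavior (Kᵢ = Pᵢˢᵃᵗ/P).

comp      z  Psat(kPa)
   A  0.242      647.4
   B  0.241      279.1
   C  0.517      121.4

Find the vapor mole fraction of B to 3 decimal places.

Raoult's law: Kᵢ = Pᵢˢᵃᵗ/P = Pᵢˢᵃᵗ/253.0.
  K_A = 647.4/253.0 = 2.55889, K_B = 279.1/253.0 = 1.10316, K_C = 121.4/253.0 = 0.47984
Let ψ = V/F and solve Σ zᵢ(Kᵢ−1)/(1+ψ(Kᵢ−1)) = 0.
Check two-phase: ΣzᵢKᵢ = 1.133 > 1 and Σzᵢ/Kᵢ = 1.390 > 1, so g(0) = 0.133 > 0 and g(1) = -0.390 < 0.
Iterate (Newton) starting at ψ = 0.68:
  ψ = 0.680: g = -0.2097, g' = -0.476 → ψ = 0.239
  ψ = 0.239: g = -0.0080, g' = -0.497 → ψ = 0.223
Converged at ψ = 0.223.
Compositions from xᵢ = zᵢ/(1+ψ(Kᵢ−1)), yᵢ = Kᵢxᵢ:
  A: x = 0.180, y = 0.459
  B: x = 0.236, y = 0.260
  C: x = 0.585, y = 0.281

y_B = 0.260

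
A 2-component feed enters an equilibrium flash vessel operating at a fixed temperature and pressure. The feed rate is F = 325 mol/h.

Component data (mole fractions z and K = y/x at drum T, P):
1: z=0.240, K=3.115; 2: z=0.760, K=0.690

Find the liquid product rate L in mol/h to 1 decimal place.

L = 190.2 mol/h

Binary case is linear: z₁(K₁−1)(1+ψ(K₂−1)) + z₂(K₂−1)(1+ψ(K₁−1)) = 0
⇒ ψ = [z₁(K₁−1)+z₂(K₂−1)] / [−(K₁−1)(K₂−1)] = 0.2720/0.6557 = 0.415
Then V = ψ·F = 0.4149·325 = 134.8 mol/h and L = F − V = 190.2 mol/h.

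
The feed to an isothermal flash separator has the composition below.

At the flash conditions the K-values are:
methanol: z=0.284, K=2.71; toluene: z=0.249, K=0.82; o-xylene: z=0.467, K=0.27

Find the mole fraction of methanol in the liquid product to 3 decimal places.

x_methanol = 0.242

Iterate (Newton) starting at β = 0.65:
  β = 0.650: g = -0.4695, g' = -1.098 → β = 0.222
  β = 0.222: g = -0.1018, g' = -0.799 → β = 0.095
  β = 0.095: g = 0.0059, g' = -0.910 → β = 0.101
Converged at β = 0.101.
Compositions from xᵢ = zᵢ/(1+β(Kᵢ−1)), yᵢ = Kᵢxᵢ:
  methanol: x = 0.242, y = 0.656
  toluene: x = 0.254, y = 0.208
  o-xylene: x = 0.504, y = 0.136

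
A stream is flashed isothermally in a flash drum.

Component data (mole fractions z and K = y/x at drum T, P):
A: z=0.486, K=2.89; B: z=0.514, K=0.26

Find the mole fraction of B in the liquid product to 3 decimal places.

x_B = 0.719

Rachford–Rice: g(ψ) = Σ zᵢ(Kᵢ−1)/(1+ψ(Kᵢ−1)) = 0.
Check two-phase: ΣzᵢKᵢ = 1.538 > 1 and Σzᵢ/Kᵢ = 2.145 > 1, so g(0) = 0.538 > 0 and g(1) = -1.145 < 0.
Binary case is linear: z₁(K₁−1)(1+ψ(K₂−1)) + z₂(K₂−1)(1+ψ(K₁−1)) = 0
⇒ ψ = [z₁(K₁−1)+z₂(K₂−1)] / [−(K₁−1)(K₂−1)] = 0.5382/1.3986 = 0.385
Compositions from xᵢ = zᵢ/(1+ψ(Kᵢ−1)), yᵢ = Kᵢxᵢ:
  A: x = 0.281, y = 0.813
  B: x = 0.719, y = 0.187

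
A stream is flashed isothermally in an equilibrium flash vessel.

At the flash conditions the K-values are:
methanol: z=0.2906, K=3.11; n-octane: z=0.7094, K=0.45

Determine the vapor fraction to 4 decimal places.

ψ = 0.1922

Let ψ = V/F and solve Σ zᵢ(Kᵢ−1)/(1+ψ(Kᵢ−1)) = 0.
Check two-phase: ΣzᵢKᵢ = 1.2230 > 1 and Σzᵢ/Kᵢ = 1.6699 > 1, so g(0) = 0.2230 > 0 and g(1) = -0.6699 < 0.
Binary case is linear: z₁(K₁−1)(1+ψ(K₂−1)) + z₂(K₂−1)(1+ψ(K₁−1)) = 0
⇒ ψ = [z₁(K₁−1)+z₂(K₂−1)] / [−(K₁−1)(K₂−1)] = 0.22300/1.16050 = 0.1922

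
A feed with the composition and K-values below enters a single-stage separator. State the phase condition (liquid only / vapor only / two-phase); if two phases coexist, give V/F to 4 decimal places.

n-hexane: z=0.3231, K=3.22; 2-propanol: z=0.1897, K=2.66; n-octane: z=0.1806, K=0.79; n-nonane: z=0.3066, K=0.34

ΣzᵢKᵢ = 1.7919; Σzᵢ/Kᵢ = 1.3020.
Both exceed 1, so a two-phase solution exists.
Rachford–Rice: g(ψ) = Σ zᵢ(Kᵢ−1)/(1+ψ(Kᵢ−1)) = 0.
Newton–Raphson from ψ = 0.53:
  ψ = 0.5300: g = 0.14316, g' = -0.8100 → ψ = 0.7067
  ψ = 0.7067: g = 0.00032, g' = -0.8321 → ψ = 0.7071
Converged at ψ = 0.7071.

two-phase, V/F = 0.7071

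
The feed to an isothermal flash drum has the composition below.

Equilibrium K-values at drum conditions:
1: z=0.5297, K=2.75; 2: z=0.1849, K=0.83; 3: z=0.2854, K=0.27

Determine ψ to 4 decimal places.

ψ = 0.6520

Material balance + equilibrium reduce to Σ zᵢ(Kᵢ−1)/(1+ψ(Kᵢ−1)) = 0.
Feasibility: ΣzᵢKᵢ = 1.6872, Σzᵢ/Kᵢ = 1.4724 — both > 1, two phases present.
Iterate (Newton) starting at ψ = 0.5:
  ψ = 0.5000: g = 0.13194, g' = -0.8450 → ψ = 0.6561
  ψ = 0.6561: g = -0.00375, g' = -0.9185 → ψ = 0.6521
Converged at ψ = 0.6520.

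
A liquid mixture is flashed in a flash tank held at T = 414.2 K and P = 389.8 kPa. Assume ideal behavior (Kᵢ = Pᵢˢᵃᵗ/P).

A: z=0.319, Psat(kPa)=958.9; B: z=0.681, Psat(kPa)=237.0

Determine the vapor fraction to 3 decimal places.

Raoult's law: Kᵢ = Pᵢˢᵃᵗ/P = Pᵢˢᵃᵗ/389.8.
  K_A = 958.9/389.8 = 2.45998, K_B = 237.0/389.8 = 0.60800
Rachford–Rice: g(ψ) = Σ zᵢ(Kᵢ−1)/(1+ψ(Kᵢ−1)) = 0.
g(0) = ΣzᵢKᵢ − 1 = 0.199 and g(1) = 1 − Σzᵢ/Kᵢ = -0.250, so a root lies in (0, 1).
Binary case is linear: z₁(K₁−1)(1+ψ(K₂−1)) + z₂(K₂−1)(1+ψ(K₁−1)) = 0
⇒ ψ = [z₁(K₁−1)+z₂(K₂−1)] / [−(K₁−1)(K₂−1)] = 0.1988/0.5723 = 0.347

ψ = 0.347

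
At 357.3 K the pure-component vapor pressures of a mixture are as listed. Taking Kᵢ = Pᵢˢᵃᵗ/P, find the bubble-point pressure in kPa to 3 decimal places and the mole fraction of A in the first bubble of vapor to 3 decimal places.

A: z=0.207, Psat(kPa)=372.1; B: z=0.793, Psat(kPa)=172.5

At the bubble point ψ → 0, so ΣzᵢKᵢ = 1 with Kᵢ = Pᵢˢᵃᵗ/P ⇒ P = ΣzᵢPᵢˢᵃᵗ.
P = 0.207·372.1 + 0.793·172.5 = 213.817 kPa
yᵢ = zᵢPᵢˢᵃᵗ/P ⇒ y_A = 0.207·372.1/213.817 = 0.360

Pbub = 213.817 kPa, y_A = 0.360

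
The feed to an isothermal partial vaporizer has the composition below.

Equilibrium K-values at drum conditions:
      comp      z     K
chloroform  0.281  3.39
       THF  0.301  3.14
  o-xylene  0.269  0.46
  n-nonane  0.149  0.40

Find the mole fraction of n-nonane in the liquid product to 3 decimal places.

x_n-nonane = 0.304

Newton–Raphson from ψ = 0.36:
  ψ = 0.360: g = 0.4305, g' = -1.112 → ψ = 0.747
  ψ = 0.747: g = 0.0833, g' = -0.808 → ψ = 0.850
  ψ = 0.850: g = -0.0013, g' = -0.840 → ψ = 0.849
Converged at ψ = 0.849.
Compositions from xᵢ = zᵢ/(1+ψ(Kᵢ−1)), yᵢ = Kᵢxᵢ:
  chloroform: x = 0.093, y = 0.315
  THF: x = 0.107, y = 0.336
  o-xylene: x = 0.497, y = 0.228
  n-nonane: x = 0.304, y = 0.121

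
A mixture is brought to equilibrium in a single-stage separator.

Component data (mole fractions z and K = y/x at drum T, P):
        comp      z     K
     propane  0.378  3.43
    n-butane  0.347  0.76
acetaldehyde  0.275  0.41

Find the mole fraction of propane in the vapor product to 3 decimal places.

Let β = V/F and solve Σ zᵢ(Kᵢ−1)/(1+β(Kᵢ−1)) = 0.
g(0) = ΣzᵢKᵢ − 1 = 0.673 and g(1) = 1 − Σzᵢ/Kᵢ = -0.238, so a root lies in (0, 1).
Newton iteration, β⁰ = 0.57:
  β = 0.570: g = 0.0442, g' = -0.637 → β = 0.639
  β = 0.639: g = 0.0008, g' = -0.617 → β = 0.641
Converged at β = 0.641.
Compositions from xᵢ = zᵢ/(1+β(Kᵢ−1)), yᵢ = Kᵢxᵢ:
  propane: x = 0.148, y = 0.507
  n-butane: x = 0.410, y = 0.312
  acetaldehyde: x = 0.442, y = 0.181

y_propane = 0.507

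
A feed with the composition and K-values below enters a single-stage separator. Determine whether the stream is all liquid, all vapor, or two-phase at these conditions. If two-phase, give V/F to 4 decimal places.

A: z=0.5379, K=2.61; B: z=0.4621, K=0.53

two-phase, V/F = 0.8574

ΣzᵢKᵢ = 1.6488; Σzᵢ/Kᵢ = 1.0780.
Both exceed 1, so a two-phase solution exists.
Material balance + equilibrium reduce to Σ zᵢ(Kᵢ−1)/(1+ψ(Kᵢ−1)) = 0.
Binary case is linear: z₁(K₁−1)(1+ψ(K₂−1)) + z₂(K₂−1)(1+ψ(K₁−1)) = 0
⇒ ψ = [z₁(K₁−1)+z₂(K₂−1)] / [−(K₁−1)(K₂−1)] = 0.64883/0.75670 = 0.8574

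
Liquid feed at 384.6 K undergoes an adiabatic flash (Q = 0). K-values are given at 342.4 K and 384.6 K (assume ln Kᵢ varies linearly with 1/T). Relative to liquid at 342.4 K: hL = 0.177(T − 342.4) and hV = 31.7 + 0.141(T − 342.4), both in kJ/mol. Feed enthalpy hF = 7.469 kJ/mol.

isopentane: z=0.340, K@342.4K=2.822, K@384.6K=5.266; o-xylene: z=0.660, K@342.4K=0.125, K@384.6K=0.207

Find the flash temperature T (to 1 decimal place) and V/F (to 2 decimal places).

T = 358.2 K, V/F = 0.15

Adiabatic flash: solve Rachford–Rice at each trial T, then check hF = ψ·hV(T) + (1−ψ)·hL(T).
  T = 342.4 K: K = (2.822, 0.125), RR gives ψ = 0.026, H_out = 0.835 kJ/mol
  T = 384.6 K: K = (5.266, 0.207), RR gives ψ = 0.274, H_out = 15.740 kJ/mol
  T = 363.5 K: K = (3.925, 0.163), RR gives ψ = 0.181, H_out = 9.326 kJ/mol
  T = 352.9 K: K = (3.342, 0.143), RR gives ψ = 0.115, H_out = 5.463 kJ/mol
  T = 358.2 K: K = (3.626, 0.153), RR gives ψ = 0.150, H_out = 7.471 kJ/mol
  T = 355.5 K: K = (3.480, 0.148), RR gives ψ = 0.133, H_out = 6.470 kJ/mol
  T = 356.9 K: K = (3.555, 0.151), RR gives ψ = 0.142, H_out = 6.995 kJ/mol
Linear interpolation between T = 356.9 (H_out = 6.995) and T = 358.2 (H_out = 7.471) on hF = 7.469 gives T ≈ 358.2 K, at which ψ = 0.15.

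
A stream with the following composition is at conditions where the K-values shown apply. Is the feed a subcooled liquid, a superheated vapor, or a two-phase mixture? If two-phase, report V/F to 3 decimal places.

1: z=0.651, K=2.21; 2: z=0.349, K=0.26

ΣzᵢKᵢ = 1.529; Σzᵢ/Kᵢ = 1.637.
Both exceed 1, so a two-phase solution exists.
Material balance + equilibrium reduce to Σ zᵢ(Kᵢ−1)/(1+ψ(Kᵢ−1)) = 0.
Binary case is linear: z₁(K₁−1)(1+ψ(K₂−1)) + z₂(K₂−1)(1+ψ(K₁−1)) = 0
⇒ ψ = [z₁(K₁−1)+z₂(K₂−1)] / [−(K₁−1)(K₂−1)] = 0.5294/0.8954 = 0.591

two-phase, V/F = 0.591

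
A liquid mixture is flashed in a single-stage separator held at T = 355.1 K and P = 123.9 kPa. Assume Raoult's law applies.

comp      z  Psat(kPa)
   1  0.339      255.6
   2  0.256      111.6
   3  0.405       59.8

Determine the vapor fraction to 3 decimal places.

ψ = 0.297

Raoult's law: Kᵢ = Pᵢˢᵃᵗ/P = Pᵢˢᵃᵗ/123.9.
  K_1 = 255.6/123.9 = 2.06295, K_2 = 111.6/123.9 = 0.90073, K_3 = 59.8/123.9 = 0.48265
Iterate (Newton) starting at ψ = 0.5:
  ψ = 0.500: g = -0.0741, g' = -0.363 → ψ = 0.296
  ψ = 0.296: g = 0.0005, g' = -0.375 → ψ = 0.297
Converged at ψ = 0.297.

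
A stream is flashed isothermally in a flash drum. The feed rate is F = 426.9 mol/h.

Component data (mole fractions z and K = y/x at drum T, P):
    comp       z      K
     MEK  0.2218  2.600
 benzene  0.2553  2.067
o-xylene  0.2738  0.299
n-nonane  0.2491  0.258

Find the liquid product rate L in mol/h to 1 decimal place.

L = 315.8 mol/h

Newton iteration, V/F⁰ = 0.49:
  V/F = 0.4900: g = -0.20498, g' = -0.9545 → V/F = 0.2753
  V/F = 0.2753: g = -0.01316, g' = -0.8705 → V/F = 0.2601
  V/F = 0.2601: g = 0.00002, g' = -0.8730 → V/F = 0.2602
Converged at V/F = 0.2602.
Then V = V/F·F = 0.2602·426.9 = 111.1 mol/h and L = F − V = 315.8 mol/h.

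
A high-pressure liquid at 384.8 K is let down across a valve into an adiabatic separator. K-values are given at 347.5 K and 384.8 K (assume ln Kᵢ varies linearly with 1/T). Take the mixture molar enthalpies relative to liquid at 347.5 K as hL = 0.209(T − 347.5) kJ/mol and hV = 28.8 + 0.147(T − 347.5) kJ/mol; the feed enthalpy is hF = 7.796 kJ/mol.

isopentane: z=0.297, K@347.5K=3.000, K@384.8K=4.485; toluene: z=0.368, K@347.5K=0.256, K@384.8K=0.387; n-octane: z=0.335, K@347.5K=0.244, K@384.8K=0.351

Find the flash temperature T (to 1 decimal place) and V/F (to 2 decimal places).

Adiabatic flash: solve Rachford–Rice at each trial T, then check hF = ψ·hV(T) + (1−ψ)·hL(T).
  T = 347.5 K: K = (3.000, 0.256, 0.244), RR gives ψ = 0.045, H_out = 1.286 kJ/mol
  T = 384.8 K: K = (4.485, 0.387, 0.351), RR gives ψ = 0.270, H_out = 14.934 kJ/mol
  T = 366.1 K: K = (3.704, 0.318, 0.295), RR gives ψ = 0.169, H_out = 8.549 kJ/mol
  T = 356.8 K: K = (3.343, 0.286, 0.269), RR gives ψ = 0.111, H_out = 5.083 kJ/mol
  T = 361.5 K: K = (3.523, 0.302, 0.282), RR gives ψ = 0.141, H_out = 6.868 kJ/mol
  T = 363.8 K: K = (3.613, 0.310, 0.289), RR gives ψ = 0.155, H_out = 7.716 kJ/mol
Linear interpolation between T = 363.8 (H_out = 7.716) and T = 366.1 (H_out = 8.549) on hF = 7.796 gives T ≈ 364.0 K, at which ψ = 0.16.

T = 364.0 K, V/F = 0.16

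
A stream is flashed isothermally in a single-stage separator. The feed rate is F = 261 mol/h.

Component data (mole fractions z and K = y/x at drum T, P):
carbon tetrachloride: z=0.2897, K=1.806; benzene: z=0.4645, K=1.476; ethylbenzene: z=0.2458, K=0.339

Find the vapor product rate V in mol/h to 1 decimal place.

V = 189.1 mol/h

Material balance + equilibrium reduce to Σ zᵢ(Kᵢ−1)/(1+ψ(Kᵢ−1)) = 0.
Feasibility: ΣzᵢKᵢ = 1.2921, Σzᵢ/Kᵢ = 1.2002 — both > 1, two phases present.
Newton iteration, ψ⁰ = 0.36:
  ψ = 0.3600: g = 0.15653, g' = -0.3747 → ψ = 0.7777
  ψ = 0.7777: g = -0.02948, g' = -0.5820 → ψ = 0.7271
  ψ = 0.7271: g = -0.00134, g' = -0.5310 → ψ = 0.7246
Converged at ψ = 0.7246.
Then V = ψ·F = 0.7246·261 = 189.1 mol/h and L = F − V = 71.9 mol/h.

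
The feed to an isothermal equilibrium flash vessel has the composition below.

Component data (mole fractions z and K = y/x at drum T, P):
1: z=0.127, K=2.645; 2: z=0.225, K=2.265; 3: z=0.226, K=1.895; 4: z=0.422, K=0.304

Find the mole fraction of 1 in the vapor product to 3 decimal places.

Material balance + equilibrium reduce to Σ zᵢ(Kᵢ−1)/(1+ψ(Kᵢ−1)) = 0.
Check two-phase: ΣzᵢKᵢ = 1.402 > 1 and Σzᵢ/Kᵢ = 1.655 > 1, so g(0) = 0.402 > 0 and g(1) = -0.655 < 0.
Newton iteration, ψ⁰ = 0.5:
  ψ = 0.500: g = -0.0218, g' = -0.806 → ψ = 0.473
Converged at ψ = 0.473.
Compositions from xᵢ = zᵢ/(1+ψ(Kᵢ−1)), yᵢ = Kᵢxᵢ:
  1: x = 0.071, y = 0.189
  2: x = 0.141, y = 0.319
  3: x = 0.159, y = 0.301
  4: x = 0.629, y = 0.191

y_1 = 0.189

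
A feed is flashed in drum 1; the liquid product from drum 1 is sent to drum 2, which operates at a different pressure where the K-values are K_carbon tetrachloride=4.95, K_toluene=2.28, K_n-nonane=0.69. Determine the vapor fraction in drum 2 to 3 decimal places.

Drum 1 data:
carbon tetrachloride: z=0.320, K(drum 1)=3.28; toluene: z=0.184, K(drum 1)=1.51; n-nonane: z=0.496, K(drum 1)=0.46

Drum 1:
Let ψ₁ = V/F and solve Σ zᵢ(Kᵢ−1)/(1+ψ₁(Kᵢ−1)) = 0.
Check two-phase: ΣzᵢKᵢ = 1.556 > 1 and Σzᵢ/Kᵢ = 1.298 > 1, so g(0) = 0.556 > 0 and g(1) = -0.298 < 0.
Newton iteration, ψ₁⁰ = 0.69:
  ψ₁ = 0.690: g = -0.0740, g' = -0.645 → ψ₁ = 0.575
Converged at ψ₁ = 0.575.
Drum-1 compositions:
  carbon tetrachloride: x = 0.139, y = 0.454
  toluene: x = 0.142, y = 0.215
  n-nonane: x = 0.719, y = 0.331
Drum-2 feed = drum-1 liquid: z₂ = (0.1385, 0.1423, 0.7192).
Drum 2:
Newton–Raphson from ψ₂ = 0.5:
  ψ₂ = 0.500: g = 0.0311, g' = -0.428 → ψ₂ = 0.573
  ψ₂ = 0.573: g = 0.0017, g' = -0.383 → ψ₂ = 0.577
Converged at ψ₂ = 0.577.
  carbon tetrachloride: x = 0.042, y = 0.209
  toluene: x = 0.082, y = 0.187
  n-nonane: x = 0.876, y = 0.604

V/F (drum 2) = 0.577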